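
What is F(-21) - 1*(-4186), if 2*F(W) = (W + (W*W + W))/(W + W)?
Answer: 16725/4 ≈ 4181.3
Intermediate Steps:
F(W) = (W² + 2*W)/(4*W) (F(W) = ((W + (W*W + W))/(W + W))/2 = ((W + (W² + W))/((2*W)))/2 = ((W + (W + W²))*(1/(2*W)))/2 = ((W² + 2*W)*(1/(2*W)))/2 = ((W² + 2*W)/(2*W))/2 = (W² + 2*W)/(4*W))
F(-21) - 1*(-4186) = (½ + (¼)*(-21)) - 1*(-4186) = (½ - 21/4) + 4186 = -19/4 + 4186 = 16725/4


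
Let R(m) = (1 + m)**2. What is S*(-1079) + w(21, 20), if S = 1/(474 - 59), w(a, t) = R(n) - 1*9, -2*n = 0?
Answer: -53/5 ≈ -10.600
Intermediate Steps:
n = 0 (n = -1/2*0 = 0)
w(a, t) = -8 (w(a, t) = (1 + 0)**2 - 1*9 = 1**2 - 9 = 1 - 9 = -8)
S = 1/415 ≈ 0.0024096
S*(-1079) + w(21, 20) = (1/415)*(-1079) - 8 = -13/5 - 8 = -53/5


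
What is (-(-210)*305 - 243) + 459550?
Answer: 523357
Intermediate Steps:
(-(-210)*305 - 243) + 459550 = (-210*(-305) - 243) + 459550 = (64050 - 243) + 459550 = 63807 + 459550 = 523357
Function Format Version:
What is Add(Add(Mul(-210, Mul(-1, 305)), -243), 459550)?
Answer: 523357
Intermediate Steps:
Add(Add(Mul(-210, Mul(-1, 305)), -243), 459550) = Add(Add(Mul(-210, -305), -243), 459550) = Add(Add(64050, -243), 459550) = Add(63807, 459550) = 523357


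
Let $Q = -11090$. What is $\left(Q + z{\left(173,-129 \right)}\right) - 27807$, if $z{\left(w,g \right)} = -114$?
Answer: $-39011$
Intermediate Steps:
$\left(Q + z{\left(173,-129 \right)}\right) - 27807 = \left(-11090 - 114\right) - 27807 = -11204 - 27807 = -39011$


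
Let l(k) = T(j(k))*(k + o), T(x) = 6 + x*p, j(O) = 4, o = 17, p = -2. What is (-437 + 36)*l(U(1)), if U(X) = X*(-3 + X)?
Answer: 12030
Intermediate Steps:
T(x) = 6 - 2*x (T(x) = 6 + x*(-2) = 6 - 2*x)
l(k) = -34 - 2*k (l(k) = (6 - 2*4)*(k + 17) = (6 - 8)*(17 + k) = -2*(17 + k) = -34 - 2*k)
(-437 + 36)*l(U(1)) = (-437 + 36)*(-34 - 2*(-3 + 1)) = -401*(-34 - 2*(-2)) = -401*(-34 + 4) = -401*(-30) = 12030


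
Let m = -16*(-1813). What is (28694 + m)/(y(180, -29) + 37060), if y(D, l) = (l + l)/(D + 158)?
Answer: 9751638/6263111 ≈ 1.5570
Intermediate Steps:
m = 29008
y(D, l) = 2*l/(158 + D) (y(D, l) = (2*l)/(158 + D) = 2*l/(158 + D))
(28694 + m)/(y(180, -29) + 37060) = (28694 + 29008)/(2*(-29)/(158 + 180) + 37060) = 57702/(2*(-29)/338 + 37060) = 57702/(2*(-29)*(1/338) + 37060) = 57702/(-29/169 + 37060) = 57702/(6263111/169) = 57702*(169/6263111) = 9751638/6263111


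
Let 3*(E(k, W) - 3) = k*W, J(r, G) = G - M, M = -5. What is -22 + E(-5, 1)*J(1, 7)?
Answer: -6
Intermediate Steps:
J(r, G) = 5 + G (J(r, G) = G - 1*(-5) = G + 5 = 5 + G)
E(k, W) = 3 + W*k/3 (E(k, W) = 3 + (k*W)/3 = 3 + (W*k)/3 = 3 + W*k/3)
-22 + E(-5, 1)*J(1, 7) = -22 + (3 + (⅓)*1*(-5))*(5 + 7) = -22 + (3 - 5/3)*12 = -22 + (4/3)*12 = -22 + 16 = -6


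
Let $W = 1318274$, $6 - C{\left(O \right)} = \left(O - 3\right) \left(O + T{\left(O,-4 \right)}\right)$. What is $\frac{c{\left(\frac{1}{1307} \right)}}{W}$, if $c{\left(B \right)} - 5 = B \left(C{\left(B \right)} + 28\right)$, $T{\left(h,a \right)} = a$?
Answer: $\frac{11200997841}{2943285896589382} \approx 3.8056 \cdot 10^{-6}$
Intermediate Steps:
$C{\left(O \right)} = 6 - \left(-4 + O\right) \left(-3 + O\right)$ ($C{\left(O \right)} = 6 - \left(O - 3\right) \left(O - 4\right) = 6 - \left(-3 + O\right) \left(-4 + O\right) = 6 - \left(-4 + O\right) \left(-3 + O\right)$)
$c{\left(B \right)} = 5 + B \left(22 - B^{2} + 7 B\right)$ ($c{\left(B \right)} = 5 + B \left(\left(-6 - B^{2} + 7 B\right) + 28\right) = 5 + B \left(22 - B^{2} + 7 B\right)$)
$\frac{c{\left(\frac{1}{1307} \right)}}{W} = \frac{5 - \left(\frac{1}{1307}\right)^{3} + 7 \left(\frac{1}{1307}\right)^{2} + \frac{22}{1307}}{1318274} = \left(5 - \left(\frac{1}{1307}\right)^{3} + \frac{7}{1708249} + 22 \cdot \frac{1}{1307}\right) \frac{1}{1318274} = \left(5 - \frac{1}{2232681443} + 7 \cdot \frac{1}{1708249} + \frac{22}{1307}\right) \frac{1}{1318274} = \left(5 - \frac{1}{2232681443} + \frac{7}{1708249} + \frac{22}{1307}\right) \frac{1}{1318274} = \frac{11200997841}{2232681443} \cdot \frac{1}{1318274} = \frac{11200997841}{2943285896589382}$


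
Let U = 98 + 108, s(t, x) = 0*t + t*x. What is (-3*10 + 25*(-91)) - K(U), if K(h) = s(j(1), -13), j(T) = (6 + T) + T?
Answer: -2201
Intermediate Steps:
j(T) = 6 + 2*T
s(t, x) = t*x (s(t, x) = 0 + t*x = t*x)
U = 206
K(h) = -104 (K(h) = (6 + 2*1)*(-13) = (6 + 2)*(-13) = 8*(-13) = -104)
(-3*10 + 25*(-91)) - K(U) = (-3*10 + 25*(-91)) - 1*(-104) = (-30 - 2275) + 104 = -2305 + 104 = -2201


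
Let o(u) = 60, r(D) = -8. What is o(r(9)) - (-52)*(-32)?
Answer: -1604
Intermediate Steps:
o(r(9)) - (-52)*(-32) = 60 - (-52)*(-32) = 60 - 1*1664 = 60 - 1664 = -1604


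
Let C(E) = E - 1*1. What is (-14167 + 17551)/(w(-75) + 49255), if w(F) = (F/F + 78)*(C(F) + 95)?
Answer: 846/12689 ≈ 0.066672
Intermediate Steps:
C(E) = -1 + E (C(E) = E - 1 = -1 + E)
w(F) = 7426 + 79*F (w(F) = (F/F + 78)*((-1 + F) + 95) = (1 + 78)*(94 + F) = 79*(94 + F) = 7426 + 79*F)
(-14167 + 17551)/(w(-75) + 49255) = (-14167 + 17551)/((7426 + 79*(-75)) + 49255) = 3384/((7426 - 5925) + 49255) = 3384/(1501 + 49255) = 3384/50756 = 3384*(1/50756) = 846/12689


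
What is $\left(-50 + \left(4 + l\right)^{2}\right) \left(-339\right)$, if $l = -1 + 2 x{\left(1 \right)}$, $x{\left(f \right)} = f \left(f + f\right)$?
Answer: $339$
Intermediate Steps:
$x{\left(f \right)} = 2 f^{2}$ ($x{\left(f \right)} = f 2 f = 2 f^{2}$)
$l = 3$ ($l = -1 + 2 \cdot 2 \cdot 1^{2} = -1 + 2 \cdot 2 \cdot 1 = -1 + 2 \cdot 2 = -1 + 4 = 3$)
$\left(-50 + \left(4 + l\right)^{2}\right) \left(-339\right) = \left(-50 + \left(4 + 3\right)^{2}\right) \left(-339\right) = \left(-50 + 7^{2}\right) \left(-339\right) = \left(-50 + 49\right) \left(-339\right) = \left(-1\right) \left(-339\right) = 339$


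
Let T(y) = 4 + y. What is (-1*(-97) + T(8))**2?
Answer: 11881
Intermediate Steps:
(-1*(-97) + T(8))**2 = (-1*(-97) + (4 + 8))**2 = (97 + 12)**2 = 109**2 = 11881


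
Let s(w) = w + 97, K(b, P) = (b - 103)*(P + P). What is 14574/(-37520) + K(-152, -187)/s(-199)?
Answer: -2506841/2680 ≈ -935.39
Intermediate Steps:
K(b, P) = 2*P*(-103 + b) (K(b, P) = (-103 + b)*(2*P) = 2*P*(-103 + b))
s(w) = 97 + w
14574/(-37520) + K(-152, -187)/s(-199) = 14574/(-37520) + (2*(-187)*(-103 - 152))/(97 - 199) = 14574*(-1/37520) + (2*(-187)*(-255))/(-102) = -1041/2680 + 95370*(-1/102) = -1041/2680 - 935 = -2506841/2680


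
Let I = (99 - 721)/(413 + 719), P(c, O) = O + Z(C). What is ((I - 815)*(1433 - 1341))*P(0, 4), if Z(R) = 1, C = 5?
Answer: -106168230/283 ≈ -3.7515e+5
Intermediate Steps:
P(c, O) = 1 + O (P(c, O) = O + 1 = 1 + O)
I = -311/566 (I = -622/1132 = -622*1/1132 = -311/566 ≈ -0.54947)
((I - 815)*(1433 - 1341))*P(0, 4) = ((-311/566 - 815)*(1433 - 1341))*(1 + 4) = -461601/566*92*5 = -21233646/283*5 = -106168230/283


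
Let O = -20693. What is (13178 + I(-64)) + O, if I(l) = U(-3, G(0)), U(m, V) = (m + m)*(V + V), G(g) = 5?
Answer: -7575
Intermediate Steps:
U(m, V) = 4*V*m (U(m, V) = (2*m)*(2*V) = 4*V*m)
I(l) = -60 (I(l) = 4*5*(-3) = -60)
(13178 + I(-64)) + O = (13178 - 60) - 20693 = 13118 - 20693 = -7575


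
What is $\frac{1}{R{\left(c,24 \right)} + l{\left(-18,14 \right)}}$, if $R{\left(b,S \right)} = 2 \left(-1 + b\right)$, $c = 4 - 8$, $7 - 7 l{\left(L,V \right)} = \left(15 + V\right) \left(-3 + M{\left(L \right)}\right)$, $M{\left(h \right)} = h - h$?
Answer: $\frac{7}{24} \approx 0.29167$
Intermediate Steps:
$M{\left(h \right)} = 0$
$l{\left(L,V \right)} = \frac{52}{7} + \frac{3 V}{7}$ ($l{\left(L,V \right)} = 1 - \frac{\left(15 + V\right) \left(-3 + 0\right)}{7} = 1 - \frac{\left(15 + V\right) \left(-3\right)}{7} = 1 - \frac{-45 - 3 V}{7} = 1 + \left(\frac{45}{7} + \frac{3 V}{7}\right) = \frac{52}{7} + \frac{3 V}{7}$)
$c = -4$
$R{\left(b,S \right)} = -2 + 2 b$
$\frac{1}{R{\left(c,24 \right)} + l{\left(-18,14 \right)}} = \frac{1}{\left(-2 + 2 \left(-4\right)\right) + \left(\frac{52}{7} + \frac{3}{7} \cdot 14\right)} = \frac{1}{\left(-2 - 8\right) + \left(\frac{52}{7} + 6\right)} = \frac{1}{-10 + \frac{94}{7}} = \frac{1}{\frac{24}{7}} = \frac{7}{24}$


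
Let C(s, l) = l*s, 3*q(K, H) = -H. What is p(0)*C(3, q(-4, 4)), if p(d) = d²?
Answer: 0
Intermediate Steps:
q(K, H) = -H/3 (q(K, H) = (-H)/3 = -H/3)
p(0)*C(3, q(-4, 4)) = 0²*(-⅓*4*3) = 0*(-4/3*3) = 0*(-4) = 0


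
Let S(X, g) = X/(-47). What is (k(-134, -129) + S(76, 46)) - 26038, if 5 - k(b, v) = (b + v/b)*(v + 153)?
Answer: -71928581/3149 ≈ -22842.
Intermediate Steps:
S(X, g) = -X/47 (S(X, g) = X*(-1/47) = -X/47)
k(b, v) = 5 - (153 + v)*(b + v/b) (k(b, v) = 5 - (b + v/b)*(v + 153) = 5 - (b + v/b)*(153 + v) = 5 - (153 + v)*(b + v/b))
(k(-134, -129) + S(76, 46)) - 26038 = ((5 - 153*(-134) - 1*(-134)*(-129) - 1*(-129)²/(-134) - 153*(-129)/(-134)) - 1/47*76) - 26038 = ((5 + 20502 - 17286 - 1*(-1/134)*16641 - 153*(-129)*(-1/134)) - 76/47) - 26038 = ((5 + 20502 - 17286 + 16641/134 - 19737/134) - 76/47) - 26038 = (214259/67 - 76/47) - 26038 = 10065081/3149 - 26038 = -71928581/3149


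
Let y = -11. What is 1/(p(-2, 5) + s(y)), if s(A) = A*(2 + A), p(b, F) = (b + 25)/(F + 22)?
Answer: 27/2696 ≈ 0.010015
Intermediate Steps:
p(b, F) = (25 + b)/(22 + F)
1/(p(-2, 5) + s(y)) = 1/((25 - 2)/(22 + 5) - 11*(2 - 11)) = 1/(23/27 - 11*(-9)) = 1/((1/27)*23 + 99) = 1/(23/27 + 99) = 1/(2696/27) = 27/2696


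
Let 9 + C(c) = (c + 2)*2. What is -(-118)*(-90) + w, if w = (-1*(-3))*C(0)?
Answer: -10635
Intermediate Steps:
C(c) = -5 + 2*c (C(c) = -9 + (c + 2)*2 = -9 + (2 + c)*2 = -9 + (4 + 2*c) = -5 + 2*c)
w = -15 (w = (-1*(-3))*(-5 + 2*0) = 3*(-5 + 0) = 3*(-5) = -15)
-(-118)*(-90) + w = -(-118)*(-90) - 15 = -118*90 - 15 = -10620 - 15 = -10635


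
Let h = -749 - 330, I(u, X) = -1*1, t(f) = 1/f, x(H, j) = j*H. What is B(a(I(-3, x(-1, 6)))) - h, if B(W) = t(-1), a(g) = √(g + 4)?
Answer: 1078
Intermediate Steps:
x(H, j) = H*j
I(u, X) = -1
a(g) = √(4 + g)
B(W) = -1 (B(W) = 1/(-1) = -1)
h = -1079
B(a(I(-3, x(-1, 6)))) - h = -1 - 1*(-1079) = -1 + 1079 = 1078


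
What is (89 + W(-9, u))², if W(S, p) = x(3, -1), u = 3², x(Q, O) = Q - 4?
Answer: 7744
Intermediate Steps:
x(Q, O) = -4 + Q
u = 9
W(S, p) = -1 (W(S, p) = -4 + 3 = -1)
(89 + W(-9, u))² = (89 - 1)² = 88² = 7744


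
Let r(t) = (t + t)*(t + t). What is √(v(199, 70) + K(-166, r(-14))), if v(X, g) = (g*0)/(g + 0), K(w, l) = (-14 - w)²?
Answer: 152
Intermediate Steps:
r(t) = 4*t² (r(t) = (2*t)*(2*t) = 4*t²)
v(X, g) = 0 (v(X, g) = 0/g = 0)
√(v(199, 70) + K(-166, r(-14))) = √(0 + (14 - 166)²) = √(0 + (-152)²) = √(0 + 23104) = √23104 = 152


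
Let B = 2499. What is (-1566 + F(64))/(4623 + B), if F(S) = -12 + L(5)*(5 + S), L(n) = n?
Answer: -411/2374 ≈ -0.17313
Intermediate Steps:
F(S) = 13 + 5*S (F(S) = -12 + 5*(5 + S) = -12 + (25 + 5*S) = 13 + 5*S)
(-1566 + F(64))/(4623 + B) = (-1566 + (13 + 5*64))/(4623 + 2499) = (-1566 + (13 + 320))/7122 = (-1566 + 333)*(1/7122) = -1233*1/7122 = -411/2374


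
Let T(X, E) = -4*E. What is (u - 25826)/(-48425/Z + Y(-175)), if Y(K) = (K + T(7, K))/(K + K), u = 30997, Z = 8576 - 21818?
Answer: 34237191/14281 ≈ 2397.4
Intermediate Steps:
Z = -13242
Y(K) = -3/2 (Y(K) = (K - 4*K)/(K + K) = (-3*K)/((2*K)) = (-3*K)*(1/(2*K)) = -3/2)
(u - 25826)/(-48425/Z + Y(-175)) = (30997 - 25826)/(-48425/(-13242) - 3/2) = 5171/(-48425*(-1/13242) - 3/2) = 5171/(48425/13242 - 3/2) = 5171/(14281/6621) = 5171*(6621/14281) = 34237191/14281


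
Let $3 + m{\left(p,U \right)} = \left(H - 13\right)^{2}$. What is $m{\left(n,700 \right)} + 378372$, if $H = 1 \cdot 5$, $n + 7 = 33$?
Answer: $378433$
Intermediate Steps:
$n = 26$ ($n = -7 + 33 = 26$)
$H = 5$
$m{\left(p,U \right)} = 61$ ($m{\left(p,U \right)} = -3 + \left(5 - 13\right)^{2} = -3 + \left(-8\right)^{2} = -3 + 64 = 61$)
$m{\left(n,700 \right)} + 378372 = 61 + 378372 = 378433$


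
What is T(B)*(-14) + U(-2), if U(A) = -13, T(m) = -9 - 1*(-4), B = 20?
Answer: 57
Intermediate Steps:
T(m) = -5 (T(m) = -9 + 4 = -5)
T(B)*(-14) + U(-2) = -5*(-14) - 13 = 70 - 13 = 57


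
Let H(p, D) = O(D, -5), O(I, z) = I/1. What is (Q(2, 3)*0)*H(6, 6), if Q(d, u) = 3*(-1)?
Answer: 0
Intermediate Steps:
Q(d, u) = -3
O(I, z) = I (O(I, z) = I*1 = I)
H(p, D) = D
(Q(2, 3)*0)*H(6, 6) = -3*0*6 = 0*6 = 0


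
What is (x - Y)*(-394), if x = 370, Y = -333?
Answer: -276982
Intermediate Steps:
(x - Y)*(-394) = (370 - 1*(-333))*(-394) = (370 + 333)*(-394) = 703*(-394) = -276982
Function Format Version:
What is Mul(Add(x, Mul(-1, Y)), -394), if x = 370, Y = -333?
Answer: -276982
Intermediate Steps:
Mul(Add(x, Mul(-1, Y)), -394) = Mul(Add(370, Mul(-1, -333)), -394) = Mul(Add(370, 333), -394) = Mul(703, -394) = -276982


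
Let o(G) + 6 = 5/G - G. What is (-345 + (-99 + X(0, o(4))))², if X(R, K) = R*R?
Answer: 197136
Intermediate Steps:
o(G) = -6 - G + 5/G (o(G) = -6 + (5/G - G) = -6 + (-G + 5/G) = -6 - G + 5/G)
X(R, K) = R²
(-345 + (-99 + X(0, o(4))))² = (-345 + (-99 + 0²))² = (-345 + (-99 + 0))² = (-345 - 99)² = (-444)² = 197136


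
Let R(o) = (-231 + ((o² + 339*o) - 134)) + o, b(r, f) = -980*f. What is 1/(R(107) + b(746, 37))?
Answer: 1/11204 ≈ 8.9254e-5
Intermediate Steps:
R(o) = -365 + o² + 340*o (R(o) = (-231 + (-134 + o² + 339*o)) + o = (-365 + o² + 339*o) + o = -365 + o² + 340*o)
1/(R(107) + b(746, 37)) = 1/((-365 + 107² + 340*107) - 980*37) = 1/((-365 + 11449 + 36380) - 36260) = 1/(47464 - 36260) = 1/11204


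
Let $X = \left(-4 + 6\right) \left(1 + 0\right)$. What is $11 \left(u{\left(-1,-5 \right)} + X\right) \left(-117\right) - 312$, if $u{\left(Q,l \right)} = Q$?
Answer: $-1599$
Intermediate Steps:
$X = 2$ ($X = 2 \cdot 1 = 2$)
$11 \left(u{\left(-1,-5 \right)} + X\right) \left(-117\right) - 312 = 11 \left(-1 + 2\right) \left(-117\right) - 312 = 11 \cdot 1 \left(-117\right) - 312 = 11 \left(-117\right) - 312 = -1287 - 312 = -1599$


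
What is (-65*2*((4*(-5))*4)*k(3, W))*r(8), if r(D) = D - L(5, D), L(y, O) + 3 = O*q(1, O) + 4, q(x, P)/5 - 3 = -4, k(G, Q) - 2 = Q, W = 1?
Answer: 1466400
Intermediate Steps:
k(G, Q) = 2 + Q
q(x, P) = -5 (q(x, P) = 15 + 5*(-4) = 15 - 20 = -5)
L(y, O) = 1 - 5*O (L(y, O) = -3 + (O*(-5) + 4) = -3 + (-5*O + 4) = -3 + (4 - 5*O) = 1 - 5*O)
r(D) = -1 + 6*D (r(D) = D - (1 - 5*D) = D + (-1 + 5*D) = -1 + 6*D)
(-65*2*((4*(-5))*4)*k(3, W))*r(8) = (-65*2*((4*(-5))*4)*(2 + 1))*(-1 + 6*8) = (-65*2*(-20*4)*3)*(-1 + 48) = -65*2*(-80)*3*47 = -(-10400)*3*47 = -65*(-480)*47 = 31200*47 = 1466400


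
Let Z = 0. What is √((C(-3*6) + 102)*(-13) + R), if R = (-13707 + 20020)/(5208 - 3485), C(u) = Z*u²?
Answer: I*√3925657355/1723 ≈ 36.364*I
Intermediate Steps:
C(u) = 0 (C(u) = 0*u² = 0)
R = 6313/1723 ≈ 3.6640
√((C(-3*6) + 102)*(-13) + R) = √((0 + 102)*(-13) + 6313/1723) = √(102*(-13) + 6313/1723) = √(-1326 + 6313/1723) = √(-2278385/1723) = I*√3925657355/1723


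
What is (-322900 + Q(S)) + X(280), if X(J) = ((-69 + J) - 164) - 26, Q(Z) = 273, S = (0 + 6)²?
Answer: -322606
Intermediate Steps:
S = 36 (S = 6² = 36)
X(J) = -259 + J (X(J) = (-233 + J) - 26 = -259 + J)
(-322900 + Q(S)) + X(280) = (-322900 + 273) + (-259 + 280) = -322627 + 21 = -322606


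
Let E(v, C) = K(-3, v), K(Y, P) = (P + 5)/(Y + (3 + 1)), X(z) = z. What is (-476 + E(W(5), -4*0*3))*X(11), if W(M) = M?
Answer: -5126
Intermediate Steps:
K(Y, P) = (5 + P)/(4 + Y) (K(Y, P) = (5 + P)/(Y + 4) = (5 + P)/(4 + Y))
E(v, C) = 5 + v (E(v, C) = (5 + v)/(4 - 3) = (5 + v)/1 = 1*(5 + v) = 5 + v)
(-476 + E(W(5), -4*0*3))*X(11) = (-476 + (5 + 5))*11 = (-476 + 10)*11 = -466*11 = -5126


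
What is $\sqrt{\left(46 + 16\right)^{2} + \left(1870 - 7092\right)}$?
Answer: $i \sqrt{1378} \approx 37.121 i$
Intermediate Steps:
$\sqrt{\left(46 + 16\right)^{2} + \left(1870 - 7092\right)} = \sqrt{62^{2} - 5222} = \sqrt{3844 - 5222} = \sqrt{-1378} = i \sqrt{1378}$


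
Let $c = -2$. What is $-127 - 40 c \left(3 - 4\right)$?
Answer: $-207$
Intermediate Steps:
$-127 - 40 c \left(3 - 4\right) = -127 - 40 \left(- 2 \left(3 - 4\right)\right) = -127 - 40 \left(\left(-2\right) \left(-1\right)\right) = -127 - 80 = -207$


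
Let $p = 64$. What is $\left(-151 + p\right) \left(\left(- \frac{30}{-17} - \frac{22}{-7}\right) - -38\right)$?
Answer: $- \frac{444222}{119} \approx -3733.0$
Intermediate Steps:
$\left(-151 + p\right) \left(\left(- \frac{30}{-17} - \frac{22}{-7}\right) - -38\right) = \left(-151 + 64\right) \left(\left(- \frac{30}{-17} - \frac{22}{-7}\right) - -38\right) = - 87 \left(\left(\left(-30\right) \left(- \frac{1}{17}\right) - - \frac{22}{7}\right) + 38\right) = - 87 \left(\left(\frac{30}{17} + \frac{22}{7}\right) + 38\right) = - 87 \left(\frac{584}{119} + 38\right) = \left(-87\right) \frac{5106}{119} = - \frac{444222}{119}$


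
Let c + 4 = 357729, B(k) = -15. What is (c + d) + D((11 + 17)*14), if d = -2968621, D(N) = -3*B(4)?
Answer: -2610851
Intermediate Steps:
D(N) = 45 (D(N) = -3*(-15) = 45)
c = 357725 (c = -4 + 357729 = 357725)
(c + d) + D((11 + 17)*14) = (357725 - 2968621) + 45 = -2610896 + 45 = -2610851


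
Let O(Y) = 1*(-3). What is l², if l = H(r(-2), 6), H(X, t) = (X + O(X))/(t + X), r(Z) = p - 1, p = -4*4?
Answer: 400/121 ≈ 3.3058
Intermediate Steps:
p = -16
O(Y) = -3
r(Z) = -17 (r(Z) = -16 - 1 = -17)
H(X, t) = (-3 + X)/(X + t) (H(X, t) = (X - 3)/(t + X) = (-3 + X)/(X + t))
l = 20/11 (l = (-3 - 17)/(-17 + 6) = -20/(-11) = -1/11*(-20) = 20/11 ≈ 1.8182)
l² = (20/11)² = 400/121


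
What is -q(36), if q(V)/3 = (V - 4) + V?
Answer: -204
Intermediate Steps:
q(V) = -12 + 6*V (q(V) = 3*((V - 4) + V) = 3*((-4 + V) + V) = 3*(-4 + 2*V) = -12 + 6*V)
-q(36) = -(-12 + 6*36) = -(-12 + 216) = -1*204 = -204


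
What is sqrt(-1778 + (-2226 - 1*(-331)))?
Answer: I*sqrt(3673) ≈ 60.605*I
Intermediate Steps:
sqrt(-1778 + (-2226 - 1*(-331))) = sqrt(-1778 + (-2226 + 331)) = sqrt(-1778 - 1895) = sqrt(-3673) = I*sqrt(3673)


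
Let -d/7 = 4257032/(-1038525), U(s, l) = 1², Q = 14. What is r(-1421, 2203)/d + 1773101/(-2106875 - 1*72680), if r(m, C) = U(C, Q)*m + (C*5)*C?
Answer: 140110882795917103/165686346085 ≈ 8.4564e+5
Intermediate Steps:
U(s, l) = 1
d = 29799224/1038525 (d = -29799224/(-1038525) = -29799224*(-1)/1038525 = -7*(-4257032/1038525) = 29799224/1038525 ≈ 28.694)
r(m, C) = m + 5*C² (r(m, C) = 1*m + (C*5)*C = m + (5*C)*C = m + 5*C²)
r(-1421, 2203)/d + 1773101/(-2106875 - 1*72680) = (-1421 + 5*2203²)/(29799224/1038525) + 1773101/(-2106875 - 1*72680) = (-1421 + 5*4853209)*(1038525/29799224) + 1773101/(-2106875 - 72680) = (-1421 + 24266045)*(1038525/29799224) + 1773101/(-2179555) = 24264624*(1038525/29799224) + 1773101*(-1/2179555) = 3149927329950/3724903 - 1773101/2179555 = 140110882795917103/165686346085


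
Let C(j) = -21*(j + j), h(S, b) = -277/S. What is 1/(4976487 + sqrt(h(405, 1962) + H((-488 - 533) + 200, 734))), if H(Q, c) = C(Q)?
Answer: 87629445/436086793252544 - 9*sqrt(69824665)/10029996244808512 ≈ 2.0094e-7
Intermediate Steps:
C(j) = -42*j
H(Q, c) = -42*Q
1/(4976487 + sqrt(h(405, 1962) + H((-488 - 533) + 200, 734))) = 1/(4976487 + sqrt(-277/405 - 42*((-488 - 533) + 200))) = 1/(4976487 + sqrt(-277*1/405 - 42*(-1021 + 200))) = 1/(4976487 + sqrt(-277/405 - 42*(-821))) = 1/(4976487 + sqrt(-277/405 + 34482)) = 1/(4976487 + sqrt(13964933/405)) = 1/(4976487 + sqrt(69824665)/45)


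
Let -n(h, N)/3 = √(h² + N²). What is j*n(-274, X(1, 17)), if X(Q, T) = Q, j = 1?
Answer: -3*√75077 ≈ -822.01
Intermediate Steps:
n(h, N) = -3*√(N² + h²) (n(h, N) = -3*√(h² + N²) = -3*√(N² + h²))
j*n(-274, X(1, 17)) = 1*(-3*√(1² + (-274)²)) = 1*(-3*√(1 + 75076)) = 1*(-3*√75077) = -3*√75077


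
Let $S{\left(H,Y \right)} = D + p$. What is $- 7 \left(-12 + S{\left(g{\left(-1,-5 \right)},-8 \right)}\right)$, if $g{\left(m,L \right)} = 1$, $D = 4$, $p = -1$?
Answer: $63$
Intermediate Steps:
$S{\left(H,Y \right)} = 3$ ($S{\left(H,Y \right)} = 4 - 1 = 3$)
$- 7 \left(-12 + S{\left(g{\left(-1,-5 \right)},-8 \right)}\right) = - 7 \left(-12 + 3\right) = \left(-7\right) \left(-9\right) = 63$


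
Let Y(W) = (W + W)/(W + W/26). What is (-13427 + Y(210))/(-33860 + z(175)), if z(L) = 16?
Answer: 362477/913788 ≈ 0.39668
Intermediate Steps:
Y(W) = 52/27 (Y(W) = (2*W)/(W + W*(1/26)) = (2*W)/(W + W/26) = (2*W)/((27*W/26)) = (2*W)*(26/(27*W)) = 52/27)
(-13427 + Y(210))/(-33860 + z(175)) = (-13427 + 52/27)/(-33860 + 16) = -362477/27/(-33844) = -362477/27*(-1/33844) = 362477/913788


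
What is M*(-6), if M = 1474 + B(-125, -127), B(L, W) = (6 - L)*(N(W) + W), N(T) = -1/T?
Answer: 11553420/127 ≈ 90972.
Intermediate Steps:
B(L, W) = (6 - L)*(W - 1/W) (B(L, W) = (6 - L)*(-1/W + W) = (6 - L)*(W - 1/W))
M = -1925570/127 (M = 1474 + (-6 - 125 + (-127)²*(6 - 1*(-125)))/(-127) = 1474 - (-6 - 125 + 16129*(6 + 125))/127 = 1474 - (-6 - 125 + 16129*131)/127 = 1474 - (-6 - 125 + 2112899)/127 = 1474 - 1/127*2112768 = 1474 - 2112768/127 = -1925570/127 ≈ -15162.)
M*(-6) = -1925570/127*(-6) = 11553420/127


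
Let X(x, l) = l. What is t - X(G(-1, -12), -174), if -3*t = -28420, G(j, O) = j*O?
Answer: 28942/3 ≈ 9647.3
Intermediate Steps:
G(j, O) = O*j
t = 28420/3 (t = -1/3*(-28420) = 28420/3 ≈ 9473.3)
t - X(G(-1, -12), -174) = 28420/3 - 1*(-174) = 28420/3 + 174 = 28942/3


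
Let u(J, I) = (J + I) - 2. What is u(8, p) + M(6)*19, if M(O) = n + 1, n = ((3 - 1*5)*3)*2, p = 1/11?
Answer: -2232/11 ≈ -202.91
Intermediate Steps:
p = 1/11 ≈ 0.090909
n = -12 (n = ((3 - 5)*3)*2 = -2*3*2 = -6*2 = -12)
u(J, I) = -2 + I + J (u(J, I) = (I + J) - 2 = -2 + I + J)
M(O) = -11 (M(O) = -12 + 1 = -11)
u(8, p) + M(6)*19 = (-2 + 1/11 + 8) - 11*19 = 67/11 - 209 = -2232/11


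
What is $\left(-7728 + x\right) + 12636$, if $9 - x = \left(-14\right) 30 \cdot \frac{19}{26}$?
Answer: $\frac{67911}{13} \approx 5223.9$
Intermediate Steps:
$x = \frac{4107}{13}$ ($x = 9 - \left(-14\right) 30 \cdot \frac{19}{26} = 9 - - 420 \cdot 19 \cdot \frac{1}{26} = 9 - \left(-420\right) \frac{19}{26} = 9 - - \frac{3990}{13} = 9 + \frac{3990}{13} = \frac{4107}{13} \approx 315.92$)
$\left(-7728 + x\right) + 12636 = \left(-7728 + \frac{4107}{13}\right) + 12636 = - \frac{96357}{13} + 12636 = \frac{67911}{13}$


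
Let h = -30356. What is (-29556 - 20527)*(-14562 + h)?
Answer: 2249628194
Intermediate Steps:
(-29556 - 20527)*(-14562 + h) = (-29556 - 20527)*(-14562 - 30356) = -50083*(-44918) = 2249628194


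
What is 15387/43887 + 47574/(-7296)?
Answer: -109756477/17788864 ≈ -6.1700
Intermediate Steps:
15387/43887 + 47574/(-7296) = 15387*(1/43887) + 47574*(-1/7296) = 5129/14629 - 7929/1216 = -109756477/17788864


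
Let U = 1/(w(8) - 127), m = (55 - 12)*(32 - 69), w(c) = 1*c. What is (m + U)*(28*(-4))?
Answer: 3029280/17 ≈ 1.7819e+5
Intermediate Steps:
w(c) = c
m = -1591 (m = 43*(-37) = -1591)
U = -1/119 (U = 1/(8 - 127) = 1/(-119) = -1/119 ≈ -0.0084034)
(m + U)*(28*(-4)) = (-1591 - 1/119)*(28*(-4)) = -189330/119*(-112) = 3029280/17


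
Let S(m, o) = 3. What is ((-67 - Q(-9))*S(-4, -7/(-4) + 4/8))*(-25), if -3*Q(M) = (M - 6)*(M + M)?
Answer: -1725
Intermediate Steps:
Q(M) = -2*M*(-6 + M)/3 (Q(M) = -(M - 6)*(M + M)/3 = -(-6 + M)*2*M/3 = -2*M*(-6 + M)/3)
((-67 - Q(-9))*S(-4, -7/(-4) + 4/8))*(-25) = ((-67 - 2*(-9)*(6 - 1*(-9))/3)*3)*(-25) = ((-67 - 2*(-9)*(6 + 9)/3)*3)*(-25) = ((-67 - 2*(-9)*15/3)*3)*(-25) = ((-67 - 1*(-90))*3)*(-25) = ((-67 + 90)*3)*(-25) = (23*3)*(-25) = 69*(-25) = -1725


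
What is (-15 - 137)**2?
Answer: 23104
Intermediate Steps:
(-15 - 137)**2 = (-152)**2 = 23104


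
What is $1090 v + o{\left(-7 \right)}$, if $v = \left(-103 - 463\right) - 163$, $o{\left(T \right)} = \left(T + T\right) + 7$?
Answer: $-794617$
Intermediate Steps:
$o{\left(T \right)} = 7 + 2 T$ ($o{\left(T \right)} = 2 T + 7 = 7 + 2 T$)
$v = -729$ ($v = -566 - 163 = -729$)
$1090 v + o{\left(-7 \right)} = 1090 \left(-729\right) + \left(7 + 2 \left(-7\right)\right) = -794610 + \left(7 - 14\right) = -794610 - 7 = -794617$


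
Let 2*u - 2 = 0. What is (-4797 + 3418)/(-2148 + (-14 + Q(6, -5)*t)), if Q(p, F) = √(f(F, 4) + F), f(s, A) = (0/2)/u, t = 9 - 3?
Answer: 1490699/2337212 + 4137*I*√5/2337212 ≈ 0.63781 + 0.003958*I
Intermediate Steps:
u = 1 (u = 1 + (½)*0 = 1 + 0 = 1)
t = 6
f(s, A) = 0 (f(s, A) = (0/2)/1 = (0*(½))*1 = 0*1 = 0)
Q(p, F) = √F (Q(p, F) = √(0 + F) = √F)
(-4797 + 3418)/(-2148 + (-14 + Q(6, -5)*t)) = (-4797 + 3418)/(-2148 + (-14 + √(-5)*6)) = -1379/(-2148 + (-14 + (I*√5)*6)) = -1379/(-2148 + (-14 + 6*I*√5)) = -1379/(-2162 + 6*I*√5)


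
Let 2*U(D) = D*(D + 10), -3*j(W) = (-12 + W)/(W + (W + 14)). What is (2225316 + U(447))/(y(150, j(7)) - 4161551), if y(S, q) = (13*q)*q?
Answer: -16422526008/29363903531 ≈ -0.55928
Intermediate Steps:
j(W) = -(-12 + W)/(3*(14 + 2*W)) (j(W) = -(-12 + W)/(3*(W + (W + 14))) = -(-12 + W)/(3*(W + (14 + W))) = -(-12 + W)/(3*(14 + 2*W)))
y(S, q) = 13*q²
U(D) = D*(10 + D)/2 (U(D) = (D*(D + 10))/2 = (D*(10 + D))/2 = D*(10 + D)/2)
(2225316 + U(447))/(y(150, j(7)) - 4161551) = (2225316 + (½)*447*(10 + 447))/(13*((12 - 1*7)/(6*(7 + 7)))² - 4161551) = (2225316 + (½)*447*457)/(13*((⅙)*(12 - 7)/14)² - 4161551) = (2225316 + 204279/2)/(13*((⅙)*(1/14)*5)² - 4161551) = 4654911/(2*(13*(5/84)² - 4161551)) = 4654911/(2*(13*(25/7056) - 4161551)) = 4654911/(2*(325/7056 - 4161551)) = 4654911/(2*(-29363903531/7056)) = (4654911/2)*(-7056/29363903531) = -16422526008/29363903531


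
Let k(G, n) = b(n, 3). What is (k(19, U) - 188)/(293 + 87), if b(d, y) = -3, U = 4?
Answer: -191/380 ≈ -0.50263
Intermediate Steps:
k(G, n) = -3
(k(19, U) - 188)/(293 + 87) = (-3 - 188)/(293 + 87) = -191/380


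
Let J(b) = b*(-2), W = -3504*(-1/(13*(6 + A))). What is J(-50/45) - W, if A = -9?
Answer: 10772/117 ≈ 92.068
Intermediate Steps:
W = -1168/13 (W = -3504*(-1/(13*(6 - 9))) = -3504/((-3*(-13))) = -3504/39 = -3504*1/39 = -1168/13 ≈ -89.846)
J(b) = -2*b
J(-50/45) - W = -(-100)/45 - 1*(-1168/13) = -(-100)/45 + 1168/13 = -2*(-10/9) + 1168/13 = 20/9 + 1168/13 = 10772/117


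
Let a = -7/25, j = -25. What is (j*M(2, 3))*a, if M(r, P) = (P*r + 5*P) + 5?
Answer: 182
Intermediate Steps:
M(r, P) = 5 + 5*P + P*r (M(r, P) = (5*P + P*r) + 5 = 5 + 5*P + P*r)
a = -7/25 (a = -7*1/25 = -7/25 ≈ -0.28000)
(j*M(2, 3))*a = -25*(5 + 5*3 + 3*2)*(-7/25) = -25*(5 + 15 + 6)*(-7/25) = -25*26*(-7/25) = -650*(-7/25) = 182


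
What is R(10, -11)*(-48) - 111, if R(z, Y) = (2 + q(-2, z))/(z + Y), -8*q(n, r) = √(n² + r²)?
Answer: -15 - 12*√26 ≈ -76.188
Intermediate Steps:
q(n, r) = -√(n² + r²)/8
R(z, Y) = (2 - √(4 + z²)/8)/(Y + z) (R(z, Y) = (2 - √((-2)² + z²)/8)/(z + Y) = (2 - √(4 + z²)/8)/(Y + z))
R(10, -11)*(-48) - 111 = ((2 - √(4 + 10²)/8)/(-11 + 10))*(-48) - 111 = ((2 - √(4 + 100)/8)/(-1))*(-48) - 111 = -(2 - √26/4)*(-48) - 111 = (-2 + √26/4)*(-48) - 111 = (96 - 12*√26) - 111 = -15 - 12*√26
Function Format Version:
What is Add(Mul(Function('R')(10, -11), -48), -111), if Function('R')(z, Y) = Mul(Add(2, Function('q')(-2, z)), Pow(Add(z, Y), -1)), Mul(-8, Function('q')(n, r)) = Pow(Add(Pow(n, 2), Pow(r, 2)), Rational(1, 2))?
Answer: Add(-15, Mul(-12, Pow(26, Rational(1, 2)))) ≈ -76.188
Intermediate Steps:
Function('q')(n, r) = Mul(Rational(-1, 8), Pow(Add(Pow(n, 2), Pow(r, 2)), Rational(1, 2)))
Function('R')(z, Y) = Mul(Pow(Add(Y, z), -1), Add(2, Mul(Rational(-1, 8), Pow(Add(4, Pow(z, 2)), Rational(1, 2))))) (Function('R')(z, Y) = Mul(Add(2, Mul(Rational(-1, 8), Pow(Add(Pow(-2, 2), Pow(z, 2)), Rational(1, 2)))), Pow(Add(z, Y), -1)) = Mul(Add(2, Mul(Rational(-1, 8), Pow(Add(4, Pow(z, 2)), Rational(1, 2)))), Pow(Add(Y, z), -1)) = Mul(Pow(Add(Y, z), -1), Add(2, Mul(Rational(-1, 8), Pow(Add(4, Pow(z, 2)), Rational(1, 2))))))
Add(Mul(Function('R')(10, -11), -48), -111) = Add(Mul(Mul(Pow(Add(-11, 10), -1), Add(2, Mul(Rational(-1, 8), Pow(Add(4, Pow(10, 2)), Rational(1, 2))))), -48), -111) = Add(Mul(Mul(Pow(-1, -1), Add(2, Mul(Rational(-1, 8), Pow(Add(4, 100), Rational(1, 2))))), -48), -111) = Add(Mul(Mul(-1, Add(2, Mul(Rational(-1, 8), Pow(104, Rational(1, 2))))), -48), -111) = Add(Mul(Mul(-1, Add(2, Mul(Rational(-1, 8), Mul(2, Pow(26, Rational(1, 2)))))), -48), -111) = Add(Mul(Mul(-1, Add(2, Mul(Rational(-1, 4), Pow(26, Rational(1, 2))))), -48), -111) = Add(Mul(Add(-2, Mul(Rational(1, 4), Pow(26, Rational(1, 2)))), -48), -111) = Add(Add(96, Mul(-12, Pow(26, Rational(1, 2)))), -111) = Add(-15, Mul(-12, Pow(26, Rational(1, 2))))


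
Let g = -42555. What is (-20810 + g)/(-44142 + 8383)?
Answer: 63365/35759 ≈ 1.7720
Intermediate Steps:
(-20810 + g)/(-44142 + 8383) = (-20810 - 42555)/(-44142 + 8383) = -63365/(-35759) = -63365*(-1/35759) = 63365/35759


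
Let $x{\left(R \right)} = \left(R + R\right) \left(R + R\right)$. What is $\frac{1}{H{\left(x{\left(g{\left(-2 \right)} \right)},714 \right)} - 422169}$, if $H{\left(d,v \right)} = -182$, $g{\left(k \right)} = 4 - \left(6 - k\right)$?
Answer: $- \frac{1}{422351} \approx -2.3677 \cdot 10^{-6}$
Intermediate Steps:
$g{\left(k \right)} = -2 + k$ ($g{\left(k \right)} = 4 + \left(-6 + k\right) = -2 + k$)
$x{\left(R \right)} = 4 R^{2}$ ($x{\left(R \right)} = 2 R 2 R = 4 R^{2}$)
$\frac{1}{H{\left(x{\left(g{\left(-2 \right)} \right)},714 \right)} - 422169} = \frac{1}{-182 - 422169} = \frac{1}{-422351} = - \frac{1}{422351}$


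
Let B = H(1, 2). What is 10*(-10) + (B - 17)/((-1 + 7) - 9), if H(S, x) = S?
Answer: -284/3 ≈ -94.667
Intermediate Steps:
B = 1
10*(-10) + (B - 17)/((-1 + 7) - 9) = 10*(-10) + (1 - 17)/((-1 + 7) - 9) = -100 - 16/(6 - 9) = -100 - 16/(-3) = -100 - 16*(-1/3) = -100 + 16/3 = -284/3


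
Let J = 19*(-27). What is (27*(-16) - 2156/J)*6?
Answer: -438920/171 ≈ -2566.8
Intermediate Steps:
J = -513
(27*(-16) - 2156/J)*6 = (27*(-16) - 2156/(-513))*6 = (-432 - 2156*(-1/513))*6 = (-432 + 2156/513)*6 = -219460/513*6 = -438920/171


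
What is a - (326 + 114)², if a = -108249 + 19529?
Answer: -282320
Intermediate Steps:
a = -88720
a - (326 + 114)² = -88720 - (326 + 114)² = -88720 - 1*440² = -88720 - 1*193600 = -88720 - 193600 = -282320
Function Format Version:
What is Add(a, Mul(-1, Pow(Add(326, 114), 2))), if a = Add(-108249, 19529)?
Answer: -282320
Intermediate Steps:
a = -88720
Add(a, Mul(-1, Pow(Add(326, 114), 2))) = Add(-88720, Mul(-1, Pow(Add(326, 114), 2))) = Add(-88720, Mul(-1, Pow(440, 2))) = Add(-88720, Mul(-1, 193600)) = Add(-88720, -193600) = -282320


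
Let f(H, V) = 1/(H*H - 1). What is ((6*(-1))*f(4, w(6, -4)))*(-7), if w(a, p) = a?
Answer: 14/5 ≈ 2.8000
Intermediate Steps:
f(H, V) = 1/(-1 + H**2) (f(H, V) = 1/(H**2 - 1) = 1/(-1 + H**2))
((6*(-1))*f(4, w(6, -4)))*(-7) = ((6*(-1))/(-1 + 4**2))*(-7) = -6/(-1 + 16)*(-7) = -6/15*(-7) = -6*1/15*(-7) = -2/5*(-7) = 14/5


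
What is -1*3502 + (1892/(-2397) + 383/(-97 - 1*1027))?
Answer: -9438231115/2694228 ≈ -3503.1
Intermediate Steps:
-1*3502 + (1892/(-2397) + 383/(-97 - 1*1027)) = -3502 + (1892*(-1/2397) + 383/(-97 - 1027)) = -3502 + (-1892/2397 + 383/(-1124)) = -3502 + (-1892/2397 + 383*(-1/1124)) = -3502 + (-1892/2397 - 383/1124) = -3502 - 3044659/2694228 = -9438231115/2694228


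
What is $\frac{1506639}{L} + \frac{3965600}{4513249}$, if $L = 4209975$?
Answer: $\frac{7831637940037}{6333555152925} \approx 1.2365$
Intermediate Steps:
$\frac{1506639}{L} + \frac{3965600}{4513249} = \frac{1506639}{4209975} + \frac{3965600}{4513249} = 1506639 \cdot \frac{1}{4209975} + 3965600 \cdot \frac{1}{4513249} = \frac{502213}{1403325} + \frac{3965600}{4513249} = \frac{7831637940037}{6333555152925}$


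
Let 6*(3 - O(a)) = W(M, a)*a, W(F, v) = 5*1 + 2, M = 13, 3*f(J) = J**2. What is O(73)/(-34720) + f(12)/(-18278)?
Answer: -494153/1903836480 ≈ -0.00025956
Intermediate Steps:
f(J) = J**2/3
W(F, v) = 7 (W(F, v) = 5 + 2 = 7)
O(a) = 3 - 7*a/6
O(73)/(-34720) + f(12)/(-18278) = (3 - 7/6*73)/(-34720) + ((1/3)*12**2)/(-18278) = (3 - 511/6)*(-1/34720) + ((1/3)*144)*(-1/18278) = -493/6*(-1/34720) + 48*(-1/18278) = 493/208320 - 24/9139 = -494153/1903836480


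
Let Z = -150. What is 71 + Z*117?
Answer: -17479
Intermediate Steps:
71 + Z*117 = 71 - 150*117 = 71 - 17550 = -17479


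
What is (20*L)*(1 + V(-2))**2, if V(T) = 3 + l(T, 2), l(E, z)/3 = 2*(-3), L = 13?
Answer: 50960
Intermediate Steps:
l(E, z) = -18 (l(E, z) = 3*(2*(-3)) = 3*(-6) = -18)
V(T) = -15 (V(T) = 3 - 18 = -15)
(20*L)*(1 + V(-2))**2 = (20*13)*(1 - 15)**2 = 260*(-14)**2 = 260*196 = 50960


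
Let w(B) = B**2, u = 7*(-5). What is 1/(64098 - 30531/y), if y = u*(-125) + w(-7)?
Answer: 4424/283539021 ≈ 1.5603e-5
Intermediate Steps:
u = -35
y = 4424 (y = -35*(-125) + (-7)**2 = 4375 + 49 = 4424)
1/(64098 - 30531/y) = 1/(64098 - 30531/4424) = 1/(283539021/4424) = 4424/283539021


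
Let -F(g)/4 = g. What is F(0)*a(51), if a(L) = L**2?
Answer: 0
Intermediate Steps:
F(g) = -4*g
F(0)*a(51) = -4*0*51**2 = 0*2601 = 0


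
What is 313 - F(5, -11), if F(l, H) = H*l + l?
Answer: 363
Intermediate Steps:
F(l, H) = l + H*l
313 - F(5, -11) = 313 - 5*(1 - 11) = 313 - 5*(-10) = 313 - 1*(-50) = 313 + 50 = 363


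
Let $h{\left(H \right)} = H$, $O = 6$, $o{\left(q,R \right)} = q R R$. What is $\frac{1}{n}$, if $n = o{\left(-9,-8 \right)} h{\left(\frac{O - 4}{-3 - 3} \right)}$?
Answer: $\frac{1}{192} \approx 0.0052083$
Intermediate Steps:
$o{\left(q,R \right)} = q R^{2}$ ($o{\left(q,R \right)} = R q R = q R^{2}$)
$n = 192$ ($n = - 9 \left(-8\right)^{2} \frac{6 - 4}{-3 - 3} = \left(-9\right) 64 \frac{2}{-3 - 3} = - 576 \frac{2}{-6} = - 576 \cdot 2 \left(- \frac{1}{6}\right) = \left(-576\right) \left(- \frac{1}{3}\right) = 192$)
$\frac{1}{n} = \frac{1}{192}$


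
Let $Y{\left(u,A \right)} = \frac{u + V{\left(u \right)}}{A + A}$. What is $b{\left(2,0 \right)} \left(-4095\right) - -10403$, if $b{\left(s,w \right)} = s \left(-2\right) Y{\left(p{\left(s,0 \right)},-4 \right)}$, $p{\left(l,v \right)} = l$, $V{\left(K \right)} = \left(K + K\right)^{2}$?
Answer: $-26452$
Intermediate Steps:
$V{\left(K \right)} = 4 K^{2}$ ($V{\left(K \right)} = \left(2 K\right)^{2} = 4 K^{2}$)
$Y{\left(u,A \right)} = \frac{u + 4 u^{2}}{2 A}$ ($Y{\left(u,A \right)} = \frac{u + 4 u^{2}}{A + A} = \frac{u + 4 u^{2}}{2 A}$)
$b{\left(s,w \right)} = \frac{s^{2} \left(1 + 4 s\right)}{4}$ ($b{\left(s,w \right)} = s \left(-2\right) \frac{s \left(1 + 4 s\right)}{2 \left(-4\right)} = - 2 s \frac{1}{2} s \left(- \frac{1}{4}\right) \left(1 + 4 s\right) = - 2 s \left(- \frac{s \left(1 + 4 s\right)}{8}\right) = \frac{s^{2} \left(1 + 4 s\right)}{4}$)
$b{\left(2,0 \right)} \left(-4095\right) - -10403 = 2^{2} \left(\frac{1}{4} + 2\right) \left(-4095\right) - -10403 = 4 \cdot \frac{9}{4} \left(-4095\right) + 10403 = 9 \left(-4095\right) + 10403 = -36855 + 10403 = -26452$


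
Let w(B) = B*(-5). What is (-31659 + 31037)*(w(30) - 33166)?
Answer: 20722552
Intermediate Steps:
w(B) = -5*B
(-31659 + 31037)*(w(30) - 33166) = (-31659 + 31037)*(-5*30 - 33166) = -622*(-150 - 33166) = -622*(-33316) = 20722552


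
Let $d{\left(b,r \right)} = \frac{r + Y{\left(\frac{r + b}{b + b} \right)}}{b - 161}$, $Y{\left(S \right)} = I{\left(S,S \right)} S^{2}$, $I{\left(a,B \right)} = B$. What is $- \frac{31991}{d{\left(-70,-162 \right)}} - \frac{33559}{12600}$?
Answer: $- \frac{1996223308442821}{42529019400} \approx -46938.0$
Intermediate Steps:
$Y{\left(S \right)} = S^{3}$ ($Y{\left(S \right)} = S S^{2} = S^{3}$)
$d{\left(b,r \right)} = \frac{r + \frac{\left(b + r\right)^{3}}{8 b^{3}}}{-161 + b}$ ($d{\left(b,r \right)} = \frac{r + \left(\frac{r + b}{b + b}\right)^{3}}{b - 161} = \frac{r + \left(\frac{b + r}{2 b}\right)^{3}}{-161 + b} = \frac{r + \frac{\left(b + r\right)^{3}}{8 b^{3}}}{-161 + b}$)
$- \frac{31991}{d{\left(-70,-162 \right)}} - \frac{33559}{12600} = - \frac{31991}{\frac{1}{-343000} \frac{1}{-161 - 70} \left(\frac{\left(-70 - 162\right)^{3}}{8} - 162 \left(-70\right)^{3}\right)} - \frac{33559}{12600} = - \frac{31991}{\left(- \frac{1}{343000}\right) \frac{1}{-231} \left(\frac{\left(-232\right)^{3}}{8} - -55566000\right)} - \frac{33559}{12600} = - \frac{31991}{\left(- \frac{1}{343000}\right) \left(- \frac{1}{231}\right) \left(\frac{1}{8} \left(-12487168\right) + 55566000\right)} - \frac{33559}{12600} = - \frac{31991}{\left(- \frac{1}{343000}\right) \left(- \frac{1}{231}\right) \left(-1560896 + 55566000\right)} - \frac{33559}{12600} = - \frac{31991}{\left(- \frac{1}{343000}\right) \left(- \frac{1}{231}\right) 54005104} - \frac{33559}{12600} = - \frac{31991}{\frac{6750638}{9904125}} - \frac{33559}{12600} = \left(-31991\right) \frac{9904125}{6750638} - \frac{33559}{12600} = - \frac{316842862875}{6750638} - \frac{33559}{12600} = - \frac{1996223308442821}{42529019400}$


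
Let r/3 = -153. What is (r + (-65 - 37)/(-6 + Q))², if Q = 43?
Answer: 291897225/1369 ≈ 2.1322e+5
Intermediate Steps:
r = -459 (r = 3*(-153) = -459)
(r + (-65 - 37)/(-6 + Q))² = (-459 + (-65 - 37)/(-6 + 43))² = (-459 - 102/37)² = (-17085/37)² = 291897225/1369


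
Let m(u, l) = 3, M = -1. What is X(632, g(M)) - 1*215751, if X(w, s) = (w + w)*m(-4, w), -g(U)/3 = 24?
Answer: -211959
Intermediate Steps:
g(U) = -72 (g(U) = -3*24 = -72)
X(w, s) = 6*w (X(w, s) = (w + w)*3 = (2*w)*3 = 6*w)
X(632, g(M)) - 1*215751 = 6*632 - 1*215751 = 3792 - 215751 = -211959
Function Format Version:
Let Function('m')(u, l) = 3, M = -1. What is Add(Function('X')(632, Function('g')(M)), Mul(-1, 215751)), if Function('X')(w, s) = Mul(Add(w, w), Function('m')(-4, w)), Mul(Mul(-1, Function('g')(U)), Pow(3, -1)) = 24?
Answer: -211959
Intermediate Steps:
Function('g')(U) = -72 (Function('g')(U) = Mul(-3, 24) = -72)
Function('X')(w, s) = Mul(6, w) (Function('X')(w, s) = Mul(Add(w, w), 3) = Mul(Mul(2, w), 3) = Mul(6, w))
Add(Function('X')(632, Function('g')(M)), Mul(-1, 215751)) = Add(Mul(6, 632), Mul(-1, 215751)) = Add(3792, -215751) = -211959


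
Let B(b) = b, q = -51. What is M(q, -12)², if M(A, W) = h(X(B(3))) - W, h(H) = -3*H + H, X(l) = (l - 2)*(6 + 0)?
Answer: 0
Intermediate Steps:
X(l) = -12 + 6*l (X(l) = (-2 + l)*6 = -12 + 6*l)
h(H) = -2*H
M(A, W) = -12 - W (M(A, W) = -2*(-12 + 6*3) - W = -2*(-12 + 18) - W = -2*6 - W = -12 - W)
M(q, -12)² = (-12 - 1*(-12))² = (-12 + 12)² = 0² = 0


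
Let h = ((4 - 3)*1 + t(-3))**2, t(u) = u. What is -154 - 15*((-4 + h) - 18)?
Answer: 116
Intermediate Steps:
h = 4 (h = ((4 - 3)*1 - 3)**2 = (1*1 - 3)**2 = (1 - 3)**2 = (-2)**2 = 4)
-154 - 15*((-4 + h) - 18) = -154 - 15*((-4 + 4) - 18) = -154 - 15*(0 - 18) = -154 - 15*(-18) = -154 + 270 = 116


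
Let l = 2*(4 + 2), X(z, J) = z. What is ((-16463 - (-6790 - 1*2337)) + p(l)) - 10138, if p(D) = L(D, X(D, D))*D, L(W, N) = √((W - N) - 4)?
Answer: -17474 + 24*I ≈ -17474.0 + 24.0*I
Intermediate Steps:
l = 12 (l = 2*6 = 12)
L(W, N) = √(-4 + W - N)
p(D) = 2*I*D (p(D) = √(-4 + D - D)*D = √(-4)*D = (2*I)*D = 2*I*D)
((-16463 - (-6790 - 1*2337)) + p(l)) - 10138 = ((-16463 - (-6790 - 1*2337)) + 2*I*12) - 10138 = ((-16463 - (-6790 - 2337)) + 24*I) - 10138 = ((-16463 - 1*(-9127)) + 24*I) - 10138 = ((-16463 + 9127) + 24*I) - 10138 = (-7336 + 24*I) - 10138 = -17474 + 24*I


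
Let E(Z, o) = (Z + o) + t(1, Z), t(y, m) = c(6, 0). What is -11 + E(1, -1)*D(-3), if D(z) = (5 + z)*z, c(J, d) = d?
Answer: -11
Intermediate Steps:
t(y, m) = 0
E(Z, o) = Z + o (E(Z, o) = (Z + o) + 0 = Z + o)
D(z) = z*(5 + z)
-11 + E(1, -1)*D(-3) = -11 + (1 - 1)*(-3*(5 - 3)) = -11 + 0*(-3*2) = -11 + 0*(-6) = -11 + 0 = -11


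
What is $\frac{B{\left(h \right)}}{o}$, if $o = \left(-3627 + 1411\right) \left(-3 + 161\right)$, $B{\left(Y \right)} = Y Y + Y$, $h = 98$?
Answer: $- \frac{4851}{175064} \approx -0.02771$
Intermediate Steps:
$B{\left(Y \right)} = Y + Y^{2}$ ($B{\left(Y \right)} = Y^{2} + Y = Y + Y^{2}$)
$o = -350128$ ($o = \left(-2216\right) 158 = -350128$)
$\frac{B{\left(h \right)}}{o} = \frac{98 \left(1 + 98\right)}{-350128} = 98 \cdot 99 \left(- \frac{1}{350128}\right) = 9702 \left(- \frac{1}{350128}\right) = - \frac{4851}{175064}$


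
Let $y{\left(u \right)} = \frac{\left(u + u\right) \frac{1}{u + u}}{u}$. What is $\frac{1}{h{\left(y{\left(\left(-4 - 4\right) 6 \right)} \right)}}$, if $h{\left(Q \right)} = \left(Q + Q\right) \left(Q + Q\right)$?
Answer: $576$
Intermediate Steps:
$y{\left(u \right)} = \frac{1}{u}$ ($y{\left(u \right)} = \frac{2 u \frac{1}{2 u}}{u} = 1 \frac{1}{u} = \frac{1}{u}$)
$h{\left(Q \right)} = 4 Q^{2}$ ($h{\left(Q \right)} = 2 Q 2 Q = 4 Q^{2}$)
$\frac{1}{h{\left(y{\left(\left(-4 - 4\right) 6 \right)} \right)}} = \frac{1}{4 \left(\frac{1}{\left(-4 - 4\right) 6}\right)^{2}} = \frac{1}{4 \left(\frac{1}{\left(-8\right) 6}\right)^{2}} = \frac{1}{4 \left(\frac{1}{-48}\right)^{2}} = \frac{1}{4 \left(- \frac{1}{48}\right)^{2}} = \frac{1}{4 \cdot \frac{1}{2304}} = \frac{1}{\frac{1}{576}} = 576$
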